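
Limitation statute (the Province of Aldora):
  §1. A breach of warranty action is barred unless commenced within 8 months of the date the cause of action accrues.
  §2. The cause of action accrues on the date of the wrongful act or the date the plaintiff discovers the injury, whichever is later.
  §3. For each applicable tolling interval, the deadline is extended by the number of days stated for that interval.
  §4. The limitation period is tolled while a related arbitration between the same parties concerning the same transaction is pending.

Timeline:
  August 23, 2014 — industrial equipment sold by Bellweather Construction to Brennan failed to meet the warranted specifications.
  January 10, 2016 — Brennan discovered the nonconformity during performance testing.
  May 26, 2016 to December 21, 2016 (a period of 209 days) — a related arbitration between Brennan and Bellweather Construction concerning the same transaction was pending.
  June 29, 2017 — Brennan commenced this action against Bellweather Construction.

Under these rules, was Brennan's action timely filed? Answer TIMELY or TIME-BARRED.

Taking the later of the act (August 23, 2014) and discovery (January 10, 2016), the claim accrued on January 10, 2016.
Adding the 8 months base period to January 10, 2016 gives a deadline of September 10, 2016, before any tolling.
The period was tolled for 209 days by the pending related arbitration (May 26, 2016 to December 21, 2016), pushing the deadline to April 7, 2017.
Filing on June 29, 2017 missed the April 7, 2017 deadline — the action is time-barred.

TIME-BARRED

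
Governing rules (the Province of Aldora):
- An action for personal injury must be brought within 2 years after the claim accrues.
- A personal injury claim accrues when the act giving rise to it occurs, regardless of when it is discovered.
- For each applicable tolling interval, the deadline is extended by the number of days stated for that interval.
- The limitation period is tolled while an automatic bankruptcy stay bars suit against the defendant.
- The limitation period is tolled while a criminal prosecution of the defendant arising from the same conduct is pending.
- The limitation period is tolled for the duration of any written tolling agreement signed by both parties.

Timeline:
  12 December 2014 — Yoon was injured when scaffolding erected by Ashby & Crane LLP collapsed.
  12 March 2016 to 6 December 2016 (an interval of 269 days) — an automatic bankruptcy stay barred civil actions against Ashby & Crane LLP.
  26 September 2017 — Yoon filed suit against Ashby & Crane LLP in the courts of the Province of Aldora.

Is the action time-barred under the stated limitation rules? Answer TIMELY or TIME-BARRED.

TIME-BARRED

The claim accrued on 12 December 2014, the date of the act.
The untolled deadline — 2 years after 12 December 2014 — is 12 December 2016.
The automatic bankruptcy stay from 12 March 2016 to 6 December 2016 tolled the period for 269 days, extending the deadline to 7 September 2017.
Filing on 26 September 2017 missed the 7 September 2017 deadline — the action is time-barred.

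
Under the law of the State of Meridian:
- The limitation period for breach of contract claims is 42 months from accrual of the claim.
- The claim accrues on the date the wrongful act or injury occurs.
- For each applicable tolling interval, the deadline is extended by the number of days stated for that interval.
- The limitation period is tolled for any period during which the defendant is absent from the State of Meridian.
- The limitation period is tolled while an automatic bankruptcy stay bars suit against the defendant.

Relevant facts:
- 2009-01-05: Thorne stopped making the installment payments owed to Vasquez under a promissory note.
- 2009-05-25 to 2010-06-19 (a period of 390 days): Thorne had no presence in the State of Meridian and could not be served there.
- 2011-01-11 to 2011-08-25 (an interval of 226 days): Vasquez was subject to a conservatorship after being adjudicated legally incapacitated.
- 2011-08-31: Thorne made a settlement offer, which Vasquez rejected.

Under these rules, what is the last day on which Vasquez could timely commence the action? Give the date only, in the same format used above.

2013-07-30

The limitation period began to run on 2009-01-05.
Adding the 42 months base period to 2009-01-05 gives a deadline of 2012-07-05, before any tolling.
Because the defendant's absence from the jurisdiction ran from 2009-05-25 to 2010-06-19, the deadline is extended by 390 days to 2013-07-30.
The plaintiff's legal incapacity from 2011-01-11 to 2011-08-25 does not toll the period, because no stated rule makes the plaintiff's incapacity a tolling event.
None of the other events listed affects the running of the period under the stated rules.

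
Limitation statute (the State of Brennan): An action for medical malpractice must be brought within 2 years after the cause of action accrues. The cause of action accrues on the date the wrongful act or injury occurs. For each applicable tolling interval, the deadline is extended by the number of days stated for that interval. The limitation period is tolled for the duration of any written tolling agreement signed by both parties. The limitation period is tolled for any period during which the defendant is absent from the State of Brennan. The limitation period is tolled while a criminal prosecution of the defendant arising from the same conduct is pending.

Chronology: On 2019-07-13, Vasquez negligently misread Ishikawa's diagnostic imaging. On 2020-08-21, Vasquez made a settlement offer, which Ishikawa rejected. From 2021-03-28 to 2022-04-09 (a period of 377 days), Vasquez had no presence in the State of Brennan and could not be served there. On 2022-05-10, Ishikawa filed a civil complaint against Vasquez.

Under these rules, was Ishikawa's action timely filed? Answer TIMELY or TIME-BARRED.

The cause of action accrued on 2019-07-13, the date of the act.
Adding the 2 years base period to 2019-07-13 gives a deadline of 2021-07-13, before any tolling.
The defendant's absence from the jurisdiction from 2021-03-28 to 2022-04-09 tolled the period for 377 days, extending the deadline to 2022-07-25.
Nothing else in the chronology tolls or restarts the period.
Filing on 2022-05-10 beat the 2022-07-25 deadline — the action is timely.

TIMELY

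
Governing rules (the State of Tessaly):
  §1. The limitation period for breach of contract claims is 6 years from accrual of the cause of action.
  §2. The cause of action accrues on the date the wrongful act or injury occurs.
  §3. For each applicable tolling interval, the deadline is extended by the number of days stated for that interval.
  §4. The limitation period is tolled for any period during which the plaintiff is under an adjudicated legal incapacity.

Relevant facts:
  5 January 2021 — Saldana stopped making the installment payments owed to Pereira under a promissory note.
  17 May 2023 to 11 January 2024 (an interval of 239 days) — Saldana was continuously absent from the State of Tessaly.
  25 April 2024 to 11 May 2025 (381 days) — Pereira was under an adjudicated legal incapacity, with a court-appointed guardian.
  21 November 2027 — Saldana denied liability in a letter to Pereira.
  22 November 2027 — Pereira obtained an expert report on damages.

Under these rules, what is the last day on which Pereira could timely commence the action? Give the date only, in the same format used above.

The claim accrued on 5 January 2021, when the wrongful act occurred.
The untolled deadline — 6 years after 5 January 2021 — is 5 January 2027.
The period was tolled for 381 days by the plaintiff's legal incapacity (25 April 2024 to 11 May 2025), pushing the deadline to 21 January 2028.
The defendant's absence from the jurisdiction from 17 May 2023 to 11 January 2024 does not toll the period, because no stated rule makes the defendant's absence a tolling event.
The other events in the timeline have no effect on the limitation period under the stated rules.

21 January 2028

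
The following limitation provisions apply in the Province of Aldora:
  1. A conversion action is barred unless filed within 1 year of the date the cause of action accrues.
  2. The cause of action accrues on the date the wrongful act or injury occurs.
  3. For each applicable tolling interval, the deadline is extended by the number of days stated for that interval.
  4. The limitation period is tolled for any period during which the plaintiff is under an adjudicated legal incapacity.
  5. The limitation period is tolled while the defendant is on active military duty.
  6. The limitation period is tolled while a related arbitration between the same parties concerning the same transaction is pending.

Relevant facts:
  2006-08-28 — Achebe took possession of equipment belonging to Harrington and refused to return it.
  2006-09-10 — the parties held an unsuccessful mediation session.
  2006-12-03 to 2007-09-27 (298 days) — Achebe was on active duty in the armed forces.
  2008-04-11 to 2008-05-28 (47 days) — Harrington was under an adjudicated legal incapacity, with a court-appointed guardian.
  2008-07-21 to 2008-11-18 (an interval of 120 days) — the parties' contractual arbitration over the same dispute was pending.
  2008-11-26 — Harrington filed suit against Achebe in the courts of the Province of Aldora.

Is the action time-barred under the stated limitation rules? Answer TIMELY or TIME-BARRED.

The claim accrued on 2006-08-28, when the wrongful act occurred.
The untolled deadline — 1 year after 2006-08-28 — is 2007-08-28.
Because the defendant's active military service ran from 2006-12-03 to 2007-09-27, the deadline is extended by 298 days to 2008-06-21.
Because the plaintiff's legal incapacity ran from 2008-04-11 to 2008-05-28, the deadline is extended by 47 days to 2008-08-07.
The pending related arbitration from 2008-07-21 to 2008-11-18 tolled the period for 120 days, extending the deadline to 2008-12-05.
Nothing else in the chronology tolls or restarts the period.
Filing on 2008-11-26 beat the 2008-12-05 deadline — the action is timely.

TIMELY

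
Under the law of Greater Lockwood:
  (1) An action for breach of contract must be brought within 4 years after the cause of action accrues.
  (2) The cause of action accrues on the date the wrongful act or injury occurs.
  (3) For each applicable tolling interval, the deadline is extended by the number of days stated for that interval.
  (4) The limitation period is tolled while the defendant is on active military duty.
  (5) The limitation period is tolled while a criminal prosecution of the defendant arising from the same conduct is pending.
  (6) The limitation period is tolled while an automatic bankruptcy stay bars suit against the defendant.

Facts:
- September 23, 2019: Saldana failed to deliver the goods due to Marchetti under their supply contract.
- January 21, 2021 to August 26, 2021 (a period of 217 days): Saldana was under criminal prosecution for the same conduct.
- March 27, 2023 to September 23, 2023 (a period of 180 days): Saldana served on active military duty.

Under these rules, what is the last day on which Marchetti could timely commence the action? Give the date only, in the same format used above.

October 24, 2024

The limitation period began to run on September 23, 2019.
Adding the 4 years base period to September 23, 2019 gives a deadline of September 23, 2023, before any tolling.
Because the pending criminal prosecution ran from January 21, 2021 to August 26, 2021, the deadline is extended by 217 days to April 27, 2024.
The defendant's active military service from March 27, 2023 to September 23, 2023 tolled the period for 180 days, extending the deadline to October 24, 2024.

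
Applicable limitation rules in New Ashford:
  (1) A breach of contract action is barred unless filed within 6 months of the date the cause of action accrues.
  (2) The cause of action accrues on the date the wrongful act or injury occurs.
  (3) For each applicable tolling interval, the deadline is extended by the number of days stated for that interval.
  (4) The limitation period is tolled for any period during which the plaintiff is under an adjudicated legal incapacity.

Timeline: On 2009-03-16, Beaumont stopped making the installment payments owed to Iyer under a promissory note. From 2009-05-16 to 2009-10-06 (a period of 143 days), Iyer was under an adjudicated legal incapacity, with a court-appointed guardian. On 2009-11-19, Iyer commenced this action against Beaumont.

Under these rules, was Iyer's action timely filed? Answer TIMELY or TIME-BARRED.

The claim accrued on 2009-03-16, when the wrongful act occurred.
Adding the 6 months base period to 2009-03-16 gives a deadline of 2009-09-16, before any tolling.
The period was tolled for 143 days by the plaintiff's legal incapacity (2009-05-16 to 2009-10-06), pushing the deadline to 2010-02-06.
Filing on 2009-11-19 beat the 2010-02-06 deadline — the action is timely.

TIMELY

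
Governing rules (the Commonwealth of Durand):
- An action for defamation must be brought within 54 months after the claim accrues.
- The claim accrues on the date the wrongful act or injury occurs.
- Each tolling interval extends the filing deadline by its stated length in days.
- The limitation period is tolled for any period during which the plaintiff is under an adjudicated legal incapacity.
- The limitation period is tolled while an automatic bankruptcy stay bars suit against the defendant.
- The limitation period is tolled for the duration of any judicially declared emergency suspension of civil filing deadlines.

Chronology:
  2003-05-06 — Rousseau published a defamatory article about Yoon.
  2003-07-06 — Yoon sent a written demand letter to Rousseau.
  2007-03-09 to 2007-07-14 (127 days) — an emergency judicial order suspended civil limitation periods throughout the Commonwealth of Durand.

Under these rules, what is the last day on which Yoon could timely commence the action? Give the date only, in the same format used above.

2008-03-12

The limitation period began to run on 2003-05-06.
54 months from 2003-05-06 is 2007-11-06.
The emergency suspension of filing deadlines from 2007-03-09 to 2007-07-14 tolled the period for 127 days, extending the deadline to 2008-03-12.
None of the other events listed affects the running of the period under the stated rules.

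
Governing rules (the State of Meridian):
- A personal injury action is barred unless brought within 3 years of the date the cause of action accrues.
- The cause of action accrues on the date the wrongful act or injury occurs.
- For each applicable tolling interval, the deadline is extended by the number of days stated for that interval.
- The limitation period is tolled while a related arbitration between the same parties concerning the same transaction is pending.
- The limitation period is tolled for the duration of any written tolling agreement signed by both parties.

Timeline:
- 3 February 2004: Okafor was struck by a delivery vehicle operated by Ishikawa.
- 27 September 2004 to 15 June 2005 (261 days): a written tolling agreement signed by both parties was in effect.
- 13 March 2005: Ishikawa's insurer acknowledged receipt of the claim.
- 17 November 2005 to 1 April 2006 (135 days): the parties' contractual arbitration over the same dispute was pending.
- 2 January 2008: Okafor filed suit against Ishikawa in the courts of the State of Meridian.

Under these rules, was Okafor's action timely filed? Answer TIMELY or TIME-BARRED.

The limitation period began to run on 3 February 2004.
The untolled deadline — 3 years after 3 February 2004 — is 3 February 2007.
The period was tolled for 261 days by the written tolling agreement (27 September 2004 to 15 June 2005), pushing the deadline to 22 October 2007.
Because the pending related arbitration ran from 17 November 2005 to 1 April 2006, the deadline is extended by 135 days to 5 March 2008.
Nothing else in the chronology tolls or restarts the period.
Filing on 2 January 2008 beat the 5 March 2008 deadline — the action is timely.

TIMELY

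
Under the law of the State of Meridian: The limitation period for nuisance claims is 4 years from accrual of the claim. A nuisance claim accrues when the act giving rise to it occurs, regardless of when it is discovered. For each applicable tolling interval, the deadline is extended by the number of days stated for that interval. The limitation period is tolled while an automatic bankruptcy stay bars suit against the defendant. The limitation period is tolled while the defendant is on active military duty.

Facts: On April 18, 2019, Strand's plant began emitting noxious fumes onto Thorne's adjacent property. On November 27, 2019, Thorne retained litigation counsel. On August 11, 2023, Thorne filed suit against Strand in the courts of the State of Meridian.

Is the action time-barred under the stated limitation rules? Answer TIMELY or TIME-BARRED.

TIME-BARRED

The claim accrued on April 18, 2019, the date of the act.
4 years from April 18, 2019 is April 18, 2023.
None of the other events listed affects the running of the period under the stated rules.
The August 11, 2023 filing falls after the April 18, 2023 deadline; the claim is time-barred.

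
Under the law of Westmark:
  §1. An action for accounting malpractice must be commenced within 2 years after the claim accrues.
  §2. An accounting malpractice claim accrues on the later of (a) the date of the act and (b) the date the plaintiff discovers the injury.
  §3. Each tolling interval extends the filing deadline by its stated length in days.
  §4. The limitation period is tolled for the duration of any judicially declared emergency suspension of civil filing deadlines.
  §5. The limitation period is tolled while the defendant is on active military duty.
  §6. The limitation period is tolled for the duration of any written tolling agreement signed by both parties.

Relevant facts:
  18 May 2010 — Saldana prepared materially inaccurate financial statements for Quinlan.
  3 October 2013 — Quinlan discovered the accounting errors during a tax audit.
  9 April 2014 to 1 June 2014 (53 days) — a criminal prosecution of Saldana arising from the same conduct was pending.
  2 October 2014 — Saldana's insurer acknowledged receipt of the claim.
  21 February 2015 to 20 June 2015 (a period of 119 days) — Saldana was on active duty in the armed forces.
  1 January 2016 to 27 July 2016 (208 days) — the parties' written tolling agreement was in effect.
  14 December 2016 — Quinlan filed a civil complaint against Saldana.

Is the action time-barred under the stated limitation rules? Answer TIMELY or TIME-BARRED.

Because discovery on 3 October 2013 post-dates the 18 May 2010 act, accrual under the later-of rule falls on 3 October 2013.
Adding the 2 years base period to 3 October 2013 gives a deadline of 3 October 2015, before any tolling.
The defendant's active military service from 21 February 2015 to 20 June 2015 tolled the period for 119 days, extending the deadline to 30 January 2016.
The period was tolled for 208 days by the written tolling agreement (1 January 2016 to 27 July 2016), pushing the deadline to 25 August 2016.
No stated provision tolls the period for a criminal prosecution, so the interval from 9 April 2014 to 1 June 2014 has no effect on the deadline.
The other events in the timeline have no effect on the limitation period under the stated rules.
The 14 December 2016 filing falls after the 25 August 2016 deadline; the claim is time-barred.

TIME-BARRED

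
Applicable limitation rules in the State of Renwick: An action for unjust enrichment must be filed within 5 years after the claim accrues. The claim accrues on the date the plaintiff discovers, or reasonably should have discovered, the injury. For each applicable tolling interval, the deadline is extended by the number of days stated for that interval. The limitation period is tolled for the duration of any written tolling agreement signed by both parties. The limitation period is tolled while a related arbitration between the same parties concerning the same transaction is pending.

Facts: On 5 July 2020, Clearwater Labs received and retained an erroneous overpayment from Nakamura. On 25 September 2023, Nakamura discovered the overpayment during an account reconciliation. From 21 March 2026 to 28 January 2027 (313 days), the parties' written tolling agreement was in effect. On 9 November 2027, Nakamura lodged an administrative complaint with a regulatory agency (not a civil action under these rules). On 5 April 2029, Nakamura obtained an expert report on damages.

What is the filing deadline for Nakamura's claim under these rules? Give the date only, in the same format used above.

Under the discovery rule, the claim accrued on 25 September 2023, when Nakamura discovered the injury — not on the 5 July 2020 date of the underlying act.
The untolled deadline — 5 years after 25 September 2023 — is 25 September 2028.
The written tolling agreement from 21 March 2026 to 28 January 2027 tolled the period for 313 days, extending the deadline to 4 August 2029.
The other events in the timeline have no effect on the limitation period under the stated rules.

4 August 2029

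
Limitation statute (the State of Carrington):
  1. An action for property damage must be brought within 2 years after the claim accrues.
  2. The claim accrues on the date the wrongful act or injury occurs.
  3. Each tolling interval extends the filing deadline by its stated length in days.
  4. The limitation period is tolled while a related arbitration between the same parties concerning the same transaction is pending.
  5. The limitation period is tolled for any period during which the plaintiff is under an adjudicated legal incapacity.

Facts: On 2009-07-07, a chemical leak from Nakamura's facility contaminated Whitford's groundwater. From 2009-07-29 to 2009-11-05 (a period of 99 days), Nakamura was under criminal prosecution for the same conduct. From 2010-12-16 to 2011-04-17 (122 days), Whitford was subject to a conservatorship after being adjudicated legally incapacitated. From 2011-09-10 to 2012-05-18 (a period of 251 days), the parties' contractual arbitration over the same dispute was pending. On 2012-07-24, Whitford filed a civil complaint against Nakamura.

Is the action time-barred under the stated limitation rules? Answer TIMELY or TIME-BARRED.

TIME-BARRED

The claim accrued on 2009-07-07, the date of the act.
Adding the 2 years base period to 2009-07-07 gives a deadline of 2011-07-07, before any tolling.
The plaintiff's legal incapacity from 2010-12-16 to 2011-04-17 tolled the period for 122 days, extending the deadline to 2011-11-06.
The pending related arbitration from 2011-09-10 to 2012-05-18 tolled the period for 251 days, extending the deadline to 2012-07-14.
Although a criminal prosecution ran from 2009-07-29 to 2009-11-05, the stated rules do not make that a tolling event, so it is disregarded.
The 2012-07-24 filing falls after the 2012-07-14 deadline; the claim is time-barred.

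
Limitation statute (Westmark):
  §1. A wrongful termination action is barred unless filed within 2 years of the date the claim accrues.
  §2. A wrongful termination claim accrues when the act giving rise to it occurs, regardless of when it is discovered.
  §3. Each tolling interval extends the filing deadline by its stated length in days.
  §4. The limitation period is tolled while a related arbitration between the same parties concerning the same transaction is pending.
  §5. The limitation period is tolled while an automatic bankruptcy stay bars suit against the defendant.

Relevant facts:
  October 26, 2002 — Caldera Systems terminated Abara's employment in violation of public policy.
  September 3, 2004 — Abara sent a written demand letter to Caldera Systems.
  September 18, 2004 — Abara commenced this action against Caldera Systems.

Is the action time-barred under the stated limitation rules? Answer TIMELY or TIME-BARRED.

TIMELY

The claim accrued on October 26, 2002, when the wrongful act occurred.
The untolled deadline — 2 years after October 26, 2002 — is October 26, 2004.
Nothing else in the chronology tolls or restarts the period.
Filing on September 18, 2004 beat the October 26, 2004 deadline — the action is timely.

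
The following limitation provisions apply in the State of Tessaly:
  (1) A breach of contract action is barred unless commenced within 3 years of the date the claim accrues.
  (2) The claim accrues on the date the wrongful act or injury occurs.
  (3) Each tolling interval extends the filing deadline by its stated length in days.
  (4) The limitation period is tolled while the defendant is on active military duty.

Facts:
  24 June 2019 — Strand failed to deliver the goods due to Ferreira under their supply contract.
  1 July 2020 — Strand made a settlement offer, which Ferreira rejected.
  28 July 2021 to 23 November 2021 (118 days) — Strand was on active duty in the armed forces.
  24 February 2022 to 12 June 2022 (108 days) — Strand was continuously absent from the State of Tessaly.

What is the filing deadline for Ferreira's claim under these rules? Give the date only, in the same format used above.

The limitation period began to run on 24 June 2019.
3 years from 24 June 2019 is 24 June 2022.
Because the defendant's active military service ran from 28 July 2021 to 23 November 2021, the deadline is extended by 118 days to 20 October 2022.
Although the defendant's absence ran from 24 February 2022 to 12 June 2022, the stated rules do not make that a tolling event, so it is disregarded.
None of the other events listed affects the running of the period under the stated rules.

20 October 2022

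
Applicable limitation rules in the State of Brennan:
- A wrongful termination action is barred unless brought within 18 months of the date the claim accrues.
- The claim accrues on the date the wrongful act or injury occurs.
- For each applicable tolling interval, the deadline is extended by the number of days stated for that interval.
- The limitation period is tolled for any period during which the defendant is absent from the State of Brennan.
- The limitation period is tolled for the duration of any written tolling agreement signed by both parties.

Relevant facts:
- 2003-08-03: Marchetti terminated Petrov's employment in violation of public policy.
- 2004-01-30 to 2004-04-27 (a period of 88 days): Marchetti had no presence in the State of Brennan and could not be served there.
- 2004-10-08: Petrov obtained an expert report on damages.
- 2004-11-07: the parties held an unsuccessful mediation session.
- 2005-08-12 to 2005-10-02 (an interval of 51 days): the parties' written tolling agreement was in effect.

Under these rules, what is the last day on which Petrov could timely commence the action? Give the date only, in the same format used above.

2005-05-02

The claim accrued on 2003-08-03, when the wrongful act occurred.
Adding the 18 months base period to 2003-08-03 gives a deadline of 2005-02-03, before any tolling.
The defendant's absence from the jurisdiction from 2004-01-30 to 2004-04-27 tolled the period for 88 days, extending the deadline to 2005-05-02.
The written tolling agreement from 2005-08-12 to 2005-10-02 began after the period had already run on 2005-05-02, so it has no tolling effect.
The other events in the timeline have no effect on the limitation period under the stated rules.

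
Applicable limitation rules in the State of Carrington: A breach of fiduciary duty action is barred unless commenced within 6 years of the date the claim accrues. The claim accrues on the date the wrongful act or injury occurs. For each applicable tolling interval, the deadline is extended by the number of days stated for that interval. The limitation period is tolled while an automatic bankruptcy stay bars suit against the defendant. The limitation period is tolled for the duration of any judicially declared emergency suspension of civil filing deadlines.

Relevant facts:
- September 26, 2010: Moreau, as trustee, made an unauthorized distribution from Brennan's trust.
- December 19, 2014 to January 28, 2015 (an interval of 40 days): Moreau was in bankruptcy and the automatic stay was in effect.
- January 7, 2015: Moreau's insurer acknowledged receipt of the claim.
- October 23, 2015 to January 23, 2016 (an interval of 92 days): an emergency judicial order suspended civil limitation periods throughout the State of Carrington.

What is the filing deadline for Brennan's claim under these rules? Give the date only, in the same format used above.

The claim accrued on September 26, 2010, the date of the act.
Adding the 6 years base period to September 26, 2010 gives a deadline of September 26, 2016, before any tolling.
The period was tolled for 40 days by the automatic bankruptcy stay (December 19, 2014 to January 28, 2015), pushing the deadline to November 5, 2016.
The period was tolled for 92 days by the emergency suspension of filing deadlines (October 23, 2015 to January 23, 2016), pushing the deadline to February 5, 2017.
Nothing else in the chronology tolls or restarts the period.

February 5, 2017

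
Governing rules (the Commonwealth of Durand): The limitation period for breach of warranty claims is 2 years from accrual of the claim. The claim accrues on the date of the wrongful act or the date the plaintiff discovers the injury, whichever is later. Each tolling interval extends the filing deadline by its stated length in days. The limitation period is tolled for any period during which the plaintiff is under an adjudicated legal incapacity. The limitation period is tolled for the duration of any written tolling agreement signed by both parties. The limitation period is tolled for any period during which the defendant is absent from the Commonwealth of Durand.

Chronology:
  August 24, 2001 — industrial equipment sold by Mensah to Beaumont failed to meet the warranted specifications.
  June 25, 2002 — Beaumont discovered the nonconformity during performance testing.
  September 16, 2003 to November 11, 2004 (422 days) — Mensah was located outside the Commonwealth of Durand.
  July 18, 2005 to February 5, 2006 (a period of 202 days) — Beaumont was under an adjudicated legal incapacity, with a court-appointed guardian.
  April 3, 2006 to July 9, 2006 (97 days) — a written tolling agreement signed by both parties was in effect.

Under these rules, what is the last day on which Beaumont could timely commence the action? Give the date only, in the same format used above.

March 11, 2006

The claim accrued on June 25, 2002 — the later of the August 24, 2001 act and the June 25, 2002 discovery.
Adding the 2 years base period to June 25, 2002 gives a deadline of June 25, 2004, before any tolling.
The period was tolled for 422 days by the defendant's absence from the jurisdiction (September 16, 2003 to November 11, 2004), pushing the deadline to August 21, 2005.
The plaintiff's legal incapacity from July 18, 2005 to February 5, 2006 tolled the period for 202 days, extending the deadline to March 11, 2006.
The written tolling agreement from April 3, 2006 to July 9, 2006 began after the period had already run on March 11, 2006, so it has no tolling effect.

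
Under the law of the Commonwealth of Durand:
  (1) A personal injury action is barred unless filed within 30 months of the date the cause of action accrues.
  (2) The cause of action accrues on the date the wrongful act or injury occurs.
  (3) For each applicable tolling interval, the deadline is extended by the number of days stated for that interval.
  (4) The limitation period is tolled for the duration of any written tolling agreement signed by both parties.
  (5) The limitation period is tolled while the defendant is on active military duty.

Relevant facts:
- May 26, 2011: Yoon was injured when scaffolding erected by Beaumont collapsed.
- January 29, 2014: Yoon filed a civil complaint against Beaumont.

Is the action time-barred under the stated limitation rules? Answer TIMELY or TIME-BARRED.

The limitation period began to run on May 26, 2011.
Adding the 30 months base period to May 26, 2011 gives a deadline of November 26, 2013, before any tolling.
Yoon filed on January 29, 2014, after the November 26, 2013 deadline, so the action is time-barred.

TIME-BARRED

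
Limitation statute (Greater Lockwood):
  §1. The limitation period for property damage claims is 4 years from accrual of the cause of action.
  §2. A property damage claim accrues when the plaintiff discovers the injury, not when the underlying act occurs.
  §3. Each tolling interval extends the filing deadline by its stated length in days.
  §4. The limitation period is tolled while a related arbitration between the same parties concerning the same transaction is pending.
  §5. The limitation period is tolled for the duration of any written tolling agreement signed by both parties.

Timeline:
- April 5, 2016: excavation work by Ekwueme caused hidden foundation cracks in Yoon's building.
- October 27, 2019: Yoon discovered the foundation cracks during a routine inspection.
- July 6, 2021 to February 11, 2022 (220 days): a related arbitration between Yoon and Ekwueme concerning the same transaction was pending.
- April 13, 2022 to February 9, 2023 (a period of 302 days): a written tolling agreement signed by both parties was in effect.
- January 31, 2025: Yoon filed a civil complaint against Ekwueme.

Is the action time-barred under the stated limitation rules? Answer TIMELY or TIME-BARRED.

The claim did not accrue until Yoon discovered the injury on October 27, 2019; the April 5, 2016 act date does not start the clock under the stated rule.
Adding the 4 years base period to October 27, 2019 gives a deadline of October 27, 2023, before any tolling.
The period was tolled for 220 days by the pending related arbitration (July 6, 2021 to February 11, 2022), pushing the deadline to June 3, 2024.
The period was tolled for 302 days by the written tolling agreement (April 13, 2022 to February 9, 2023), pushing the deadline to April 1, 2025.
Filing on January 31, 2025 beat the April 1, 2025 deadline — the action is timely.

TIMELY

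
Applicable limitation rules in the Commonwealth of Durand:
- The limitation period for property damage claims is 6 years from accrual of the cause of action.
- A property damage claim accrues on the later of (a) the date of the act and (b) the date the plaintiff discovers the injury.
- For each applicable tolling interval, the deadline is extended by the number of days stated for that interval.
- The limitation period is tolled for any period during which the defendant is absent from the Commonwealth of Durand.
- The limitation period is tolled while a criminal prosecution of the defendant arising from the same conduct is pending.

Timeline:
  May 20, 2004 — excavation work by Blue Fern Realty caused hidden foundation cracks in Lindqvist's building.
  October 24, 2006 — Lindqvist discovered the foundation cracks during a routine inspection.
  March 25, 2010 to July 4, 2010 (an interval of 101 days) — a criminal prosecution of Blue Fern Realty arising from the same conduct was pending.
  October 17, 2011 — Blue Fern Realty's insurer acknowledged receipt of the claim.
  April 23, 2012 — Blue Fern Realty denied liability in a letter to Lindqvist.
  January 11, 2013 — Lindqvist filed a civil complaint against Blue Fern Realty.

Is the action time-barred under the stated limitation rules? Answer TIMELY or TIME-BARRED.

TIMELY

Because discovery on October 24, 2006 post-dates the May 20, 2004 act, accrual under the later-of rule falls on October 24, 2006.
The untolled deadline — 6 years after October 24, 2006 — is October 24, 2012.
Because the pending criminal prosecution ran from March 25, 2010 to July 4, 2010, the deadline is extended by 101 days to February 2, 2013.
The other events in the timeline have no effect on the limitation period under the stated rules.
Lindqvist filed on January 11, 2013, before the February 2, 2013 deadline, so the action is timely.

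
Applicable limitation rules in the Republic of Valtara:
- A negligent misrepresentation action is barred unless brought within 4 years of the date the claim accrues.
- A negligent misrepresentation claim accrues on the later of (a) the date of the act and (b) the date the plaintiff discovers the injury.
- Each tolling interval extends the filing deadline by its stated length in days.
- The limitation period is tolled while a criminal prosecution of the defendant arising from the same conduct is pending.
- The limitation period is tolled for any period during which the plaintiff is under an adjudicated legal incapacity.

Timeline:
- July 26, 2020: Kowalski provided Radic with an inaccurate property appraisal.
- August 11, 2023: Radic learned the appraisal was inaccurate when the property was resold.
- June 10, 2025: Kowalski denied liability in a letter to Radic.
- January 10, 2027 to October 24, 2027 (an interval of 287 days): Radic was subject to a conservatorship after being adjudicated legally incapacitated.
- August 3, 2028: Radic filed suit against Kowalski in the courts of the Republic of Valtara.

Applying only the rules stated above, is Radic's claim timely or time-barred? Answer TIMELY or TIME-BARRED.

Taking the later of the act (July 26, 2020) and discovery (August 11, 2023), the claim accrued on August 11, 2023.
Adding the 4 years base period to August 11, 2023 gives a deadline of August 11, 2027, before any tolling.
The plaintiff's legal incapacity from January 10, 2027 to October 24, 2027 tolled the period for 287 days, extending the deadline to May 24, 2028.
None of the other events listed affects the running of the period under the stated rules.
The August 3, 2028 filing falls after the May 24, 2028 deadline; the claim is time-barred.

TIME-BARRED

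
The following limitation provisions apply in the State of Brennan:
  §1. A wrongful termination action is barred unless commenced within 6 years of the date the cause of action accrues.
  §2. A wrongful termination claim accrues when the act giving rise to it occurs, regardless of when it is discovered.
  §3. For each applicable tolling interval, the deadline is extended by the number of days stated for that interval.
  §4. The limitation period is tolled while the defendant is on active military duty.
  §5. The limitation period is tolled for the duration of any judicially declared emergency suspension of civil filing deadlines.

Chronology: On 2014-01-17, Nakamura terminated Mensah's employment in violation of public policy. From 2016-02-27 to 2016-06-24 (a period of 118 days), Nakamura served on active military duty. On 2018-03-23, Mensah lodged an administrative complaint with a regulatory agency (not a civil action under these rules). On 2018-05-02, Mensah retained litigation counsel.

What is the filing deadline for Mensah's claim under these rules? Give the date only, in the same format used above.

2020-05-14

The cause of action accrued on 2014-01-17, the date of the act.
6 years from 2014-01-17 is 2020-01-17.
The period was tolled for 118 days by the defendant's active military service (2016-02-27 to 2016-06-24), pushing the deadline to 2020-05-14.
Nothing else in the chronology tolls or restarts the period.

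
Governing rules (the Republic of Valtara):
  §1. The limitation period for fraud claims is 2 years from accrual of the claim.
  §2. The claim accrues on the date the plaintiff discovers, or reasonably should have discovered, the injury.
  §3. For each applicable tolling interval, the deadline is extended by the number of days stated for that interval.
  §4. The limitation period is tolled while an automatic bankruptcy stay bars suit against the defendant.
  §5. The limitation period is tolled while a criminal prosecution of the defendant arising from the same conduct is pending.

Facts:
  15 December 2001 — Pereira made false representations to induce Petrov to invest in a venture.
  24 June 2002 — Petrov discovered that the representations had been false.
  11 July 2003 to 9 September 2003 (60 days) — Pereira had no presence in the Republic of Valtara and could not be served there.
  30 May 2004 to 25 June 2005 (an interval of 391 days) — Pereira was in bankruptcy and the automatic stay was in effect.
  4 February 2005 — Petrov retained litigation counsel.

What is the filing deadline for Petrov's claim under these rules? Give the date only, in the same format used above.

20 July 2005

Accrual is tied to discovery, so the period began on 24 June 2002 rather than on 15 December 2001 when the act occurred.
Adding the 2 years base period to 24 June 2002 gives a deadline of 24 June 2004, before any tolling.
The automatic bankruptcy stay from 30 May 2004 to 25 June 2005 tolled the period for 391 days, extending the deadline to 20 July 2005.
Although the defendant's absence ran from 11 July 2003 to 9 September 2003, the stated rules do not make that a tolling event, so it is disregarded.
None of the other events listed affects the running of the period under the stated rules.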